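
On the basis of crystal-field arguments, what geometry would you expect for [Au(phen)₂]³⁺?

Ligand charges: 1,10-phenanthroline is neutral. With an overall charge of +3 the gold centre must be in the +3 oxidation state.
Gold is a group-11 element; Au(III) is therefore d⁸.
Counting donor atoms: 2×1,10-phenanthroline (bidentate) → 4 donors. Coordination number = 4.
A 5d d⁸ ion has a large crystal-field splitting; square planar leaves the high-energy d_{x²−y²} orbital empty and maximises CFSE.

square planar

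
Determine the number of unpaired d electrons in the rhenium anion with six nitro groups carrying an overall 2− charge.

3 unpaired electrons

Summing ligand charges against the −2 overall charge gives an oxidation state of +4 for rhenium.
Rhenium is a group-7 element; Re(IV) is therefore d³.
In an octahedral field the d³ configuration is t₂g³e_g⁰ (only one arrangement possible), giving 3 unpaired electrons.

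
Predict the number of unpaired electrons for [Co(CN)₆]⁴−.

1

Each cyanide is −1; balancing the −4 overall charge requires Co(II).
Cobalt is a group-9 element; Co(II) is therefore d⁷.
The spin state decides the count: Cyanide is a strong-field ligand (high in the spectrochemical series) for a first-row metal, so the complex is low-spin.
An octahedral low-spin d⁷ ion is t₂g⁶e_g¹, giving 1 unpaired electron.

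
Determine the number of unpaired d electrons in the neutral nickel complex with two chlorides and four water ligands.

Summing ligand charges against the 0 overall charge gives an oxidation state of +2 for nickel.
Group 10 minus oxidation state 2 gives a d⁸ configuration.
In an octahedral field the d⁸ configuration is t₂g⁶e_g² (only one arrangement possible), giving 2 unpaired electrons.

2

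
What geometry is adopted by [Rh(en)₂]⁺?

square planar

Ethylenediamine is neutral; balancing the +1 overall charge requires Rh(I).
Rhodium is a group-9 element; Rh(I) is therefore d⁸.
Counting donor atoms: 2×ethylenediamine (bidentate) → 4 donors. Coordination number = 4.
A 4d d⁸ ion has a large crystal-field splitting; square planar leaves the high-energy d_{x²−y²} orbital empty and maximises CFSE.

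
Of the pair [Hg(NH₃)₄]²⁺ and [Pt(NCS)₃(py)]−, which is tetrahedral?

For [Hg(NH₃)₄]²⁺: Ligand charges: ammonia is neutral. With an overall charge of +2 the mercury centre must be in the +2 oxidation state. Mercury is a group-12 element; Hg(II) is therefore d¹⁰. A d¹⁰ ion has no crystal-field stabilisation preference between square planar and tetrahedral, so four ligands adopt the sterically favoured tetrahedral geometry. → tetrahedral.
For [Pt(NCS)₃(py)]−: Ligand charges: each isothiocyanate is −1; pyridine is neutral. With an overall charge of −1 the platinum centre must be in the +2 oxidation state. Platinum is a group-10 element; Pt(II) is therefore d⁸. A 5d d⁸ ion has a large crystal-field splitting; square planar leaves the high-energy d_{x²−y²} orbital empty and maximises CFSE. → square planar.

[Hg(NH₃)₄]²⁺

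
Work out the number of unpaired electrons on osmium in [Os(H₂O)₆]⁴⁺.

Water is neutral; balancing the +4 overall charge requires Os(IV).
Group 8 minus oxidation state 4 gives a d⁴ configuration.
The spin state decides the count: a 5d ion has a large Δₒ and is invariably low-spin.
An octahedral low-spin d⁴ ion is t₂g⁴e_g⁰, giving 2 unpaired electrons.

2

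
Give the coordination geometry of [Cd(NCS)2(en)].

Each isothiocyanate is −1; ethylenediamine is neutral; balancing the 0 overall charge requires Cd(II).
Group 12 minus oxidation state 2 gives a d¹⁰ configuration.
Counting donor atoms: 2×isothiocyanate (monodentate) → 2 donors; 1×ethylenediamine (bidentate) → 2 donors. Coordination number = 4.
A d¹⁰ ion has no crystal-field stabilisation preference between square planar and tetrahedral, so four ligands adopt the sterically favoured tetrahedral geometry.

tetrahedral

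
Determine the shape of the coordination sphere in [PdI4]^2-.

Each iodide is −1; balancing the −2 overall charge requires Pd(II).
Group 10 minus oxidation state 2 gives a d⁸ configuration.
With 4 monodentate ligands the coordination number is 4.
A 4d d⁸ ion has a large crystal-field splitting; square planar leaves the high-energy d_{x²−y²} orbital empty and maximises CFSE.

square planar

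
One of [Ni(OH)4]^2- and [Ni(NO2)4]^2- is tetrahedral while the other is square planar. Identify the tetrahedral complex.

For [Ni(OH)4]^2-: Ligand charges: each hydroxide is −1. With an overall charge of −2 the nickel centre must be in the +2 oxidation state. Group 10 minus oxidation state 2 gives a d⁸ configuration. Hydroxide is a weak-field ligand. With weak-field ligands the CFSE gain from square planar is small, so a 3d d⁸ ion takes the sterically preferred tetrahedral geometry. → tetrahedral.
For [Ni(NO2)4]^2-: Each nitro (N-bound nitrite) is −1; balancing the −2 overall charge requires Ni(II). Group 10 minus oxidation state 2 gives a d⁸ configuration. Nitro (N-bound nitrite) is a strong-field ligand (high in the spectrochemical series). A 3d d⁸ ion with strong-field ligands gains enough CFSE to favour square planar over tetrahedral. → square planar.

[Ni(OH)4]^2-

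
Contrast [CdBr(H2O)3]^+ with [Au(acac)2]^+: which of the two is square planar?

For [CdBr(H2O)3]^+: Each bromide is −1; water is neutral; balancing the +1 overall charge requires Cd(II). Cd sits in group 12, so the d-electron count is 12 − 2 = 10. A d¹⁰ ion has no crystal-field stabilisation preference between square planar and tetrahedral, so four ligands adopt the sterically favoured tetrahedral geometry. → tetrahedral.
For [Au(acac)2]^+: Summing ligand charges against the +1 overall charge gives an oxidation state of +3 for gold. Group 11 minus oxidation state 3 gives a d⁸ configuration. A 5d d⁸ ion has a large crystal-field splitting; square planar leaves the high-energy d_{x²−y²} orbital empty and maximises CFSE. → square planar.

[Au(acac)2]^+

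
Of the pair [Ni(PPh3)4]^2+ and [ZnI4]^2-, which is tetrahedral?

[ZnI4]^2-

For [Ni(PPh3)4]^2+: Triphenylphosphine is neutral; balancing the +2 overall charge requires Ni(II). Ni sits in group 10, so the d-electron count is 10 − 2 = 8. Triphenylphosphine is a strong-field ligand (high in the spectrochemical series). A 3d d⁸ ion with strong-field ligands gains enough CFSE to favour square planar over tetrahedral. → square planar.
For [ZnI4]^2-: Summing ligand charges against the −2 overall charge gives an oxidation state of +2 for zinc. Zn sits in group 12, so the d-electron count is 12 − 2 = 10. A d¹⁰ ion has no crystal-field stabilisation preference between square planar and tetrahedral, so four ligands adopt the sterically favoured tetrahedral geometry. → tetrahedral.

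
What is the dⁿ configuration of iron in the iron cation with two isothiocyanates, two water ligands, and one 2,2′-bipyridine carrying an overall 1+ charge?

d⁵

Ligand charges: each isothiocyanate is −1; water is neutral; 2,2′-bipyridine is neutral. With an overall charge of +1 the iron centre must be in the +3 oxidation state.
Group 8 minus oxidation state 3 gives a d⁵ configuration.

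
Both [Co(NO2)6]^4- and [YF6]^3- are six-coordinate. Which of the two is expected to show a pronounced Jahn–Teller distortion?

[Co(NO2)6]^4-

[Co(NO2)6]^4-: Ligand charges: each nitro (N-bound nitrite) is −1. With an overall charge of −4 the cobalt centre must be in the +2 oxidation state. Co sits in group 9, so the d-electron count is 9 − 2 = 7. Nitro (N-bound nitrite) is a strong-field ligand (high in the spectrochemical series) for a first-row metal, so the complex is low-spin. The t₂g⁶e_g¹ (low-spin) configuration has an unevenly filled e_g set; the Jahn–Teller theorem predicts a tetragonal distortion (typically axial elongation) to lift the degeneracy.
[YF6]^3-: Ligand charges: each fluoride is −1. With an overall charge of −3 the yttrium centre must be in the +3 oxidation state. Y sits in group 3, so the d-electron count is 3 − 3 = 0. The d⁰ configuration leaves the e_g set evenly filled (or empty) — no strong Jahn–Teller driving force.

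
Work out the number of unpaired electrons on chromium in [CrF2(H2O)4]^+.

3

Each fluoride is −1; water is neutral; balancing the +1 overall charge requires Cr(III).
Group 6 minus oxidation state 3 gives a d³ configuration.
In an octahedral field the d³ configuration is t₂g³e_g⁰ (only one arrangement possible), giving 3 unpaired electrons.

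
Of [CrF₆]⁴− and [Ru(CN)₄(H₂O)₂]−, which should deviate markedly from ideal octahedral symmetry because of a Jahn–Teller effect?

[CrF₆]⁴−

[CrF₆]⁴−: Summing ligand charges against the −4 overall charge gives an oxidation state of +2 for chromium. Cr sits in group 6, so the d-electron count is 6 − 2 = 4. Fluoride is a weak-field ligand for a first-row metal, so the complex is high-spin. The t₂g³e_g¹ (high-spin) configuration has an unevenly filled e_g set; the Jahn–Teller theorem predicts a tetragonal distortion (typically axial elongation) to lift the degeneracy.
[Ru(CN)₄(H₂O)₂]−: Each cyanide is −1; water is neutral; balancing the −1 overall charge requires Ru(III). Group 8 minus oxidation state 3 gives a d⁵ configuration. A 4d ion has a large Δₒ and is invariably low-spin. The d⁵ configuration leaves the e_g set evenly filled (or empty) — no strong Jahn–Teller driving force.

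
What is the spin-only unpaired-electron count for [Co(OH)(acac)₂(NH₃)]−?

3 unpaired electrons

Ligand charges: each hydroxide is −1; each acetylacetonate is −1; ammonia is neutral. With an overall charge of −1 the cobalt centre must be in the +2 oxidation state.
Co sits in group 9, so the d-electron count is 9 − 2 = 7.
Counting donor atoms: 1×hydroxide (monodentate) → 1 donor; 2×acetylacetonate (bidentate) → 4 donors; 1×ammonia (monodentate) → 1 donor. Coordination number = 6.
The spin state decides the count: Acetylacetonate and hydroxide are weak-field ligands for a first-row metal, so the complex is high-spin.
An octahedral high-spin d⁷ ion is t₂g⁵e_g², giving 3 unpaired electrons.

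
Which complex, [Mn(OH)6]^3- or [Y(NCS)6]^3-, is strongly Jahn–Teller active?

[Mn(OH)6]^3-

[Mn(OH)6]^3-: Ligand charges: each hydroxide is −1. With an overall charge of −3 the manganese centre must be in the +3 oxidation state. Manganese is a group-7 element; Mn(III) is therefore d⁴. Hydroxide is a weak-field ligand for a first-row metal, so the complex is high-spin. The t₂g³e_g¹ (high-spin) configuration has an unevenly filled e_g set; the Jahn–Teller theorem predicts a tetragonal distortion (typically axial elongation) to lift the degeneracy.
[Y(NCS)6]^3-: Each isothiocyanate is −1; balancing the −3 overall charge requires Y(III). Y sits in group 3, so the d-electron count is 3 − 3 = 0. The d⁰ configuration leaves the e_g set evenly filled (or empty) — no strong Jahn–Teller driving force.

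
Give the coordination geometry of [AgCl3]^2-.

trigonal planar

Summing ligand charges against the −2 overall charge gives an oxidation state of +1 for silver.
Ag sits in group 11, so the d-electron count is 11 − 1 = 10.
With 3 monodentate ligands the coordination number is 3.
Three ligands around a d¹⁰ centre minimise repulsion in a trigonal-planar arrangement.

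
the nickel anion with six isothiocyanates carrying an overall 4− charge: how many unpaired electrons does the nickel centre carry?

Each isothiocyanate is −1; balancing the −4 overall charge requires Ni(II).
Ni sits in group 10, so the d-electron count is 10 − 2 = 8.
In an octahedral field the d⁸ configuration is t₂g⁶e_g² (only one arrangement possible), giving 2 unpaired electrons.

2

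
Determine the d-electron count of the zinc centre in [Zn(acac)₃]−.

Each acetylacetonate is −1; balancing the −1 overall charge requires Zn(II).
Zn sits in group 12, so the d-electron count is 12 − 2 = 10.

d10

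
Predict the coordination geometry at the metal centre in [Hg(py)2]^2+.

linear

Ligand charges: pyridine is neutral. With an overall charge of +2 the mercury centre must be in the +2 oxidation state.
Hg sits in group 12, so the d-electron count is 12 − 2 = 10.
Coordination number: 2.
A d¹⁰ ion with only two ligands adopts a linear arrangement (sp hybridisation; no CFSE preference).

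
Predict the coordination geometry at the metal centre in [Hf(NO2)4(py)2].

octahedral

Summing ligand charges against the 0 overall charge gives an oxidation state of +4 for hafnium.
Group 4 minus oxidation state 4 gives a d⁰ configuration.
Coordination number: 6.
Six donors around a single metal centre give an octahedral coordination sphere.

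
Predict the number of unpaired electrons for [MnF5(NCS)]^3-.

Summing ligand charges against the −3 overall charge gives an oxidation state of +3 for manganese.
Mn sits in group 7, so the d-electron count is 7 − 3 = 4.
The spin state decides the count: Fluoride and isothiocyanate are weak-field ligands for a first-row metal, so the complex is high-spin.
An octahedral high-spin d⁴ ion is t₂g³e_g¹, giving 4 unpaired electrons.

4 unpaired electrons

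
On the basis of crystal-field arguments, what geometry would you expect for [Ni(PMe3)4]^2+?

Ligand charges: trimethylphosphine is neutral. With an overall charge of +2 the nickel centre must be in the +2 oxidation state.
Group 10 minus oxidation state 2 gives a d⁸ configuration.
Coordination number: 4.
Trimethylphosphine is a strong-field ligand (high in the spectrochemical series).
A 3d d⁸ ion with strong-field ligands gains enough CFSE to favour square planar over tetrahedral.

square planar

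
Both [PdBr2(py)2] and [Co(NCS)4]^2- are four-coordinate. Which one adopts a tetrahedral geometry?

For [PdBr2(py)2]: Summing ligand charges against the 0 overall charge gives an oxidation state of +2 for palladium. Palladium is a group-10 element; Pd(II) is therefore d⁸. A 4d d⁸ ion has a large crystal-field splitting; square planar leaves the high-energy d_{x²−y²} orbital empty and maximises CFSE. → square planar.
For [Co(NCS)4]^2-: Ligand charges: each isothiocyanate is −1. With an overall charge of −2 the cobalt centre must be in the +2 oxidation state. Cobalt is a group-9 element; Co(II) is therefore d⁷. For a high-spin 3d d⁷ ion with weak-field ligands the small Δₜ gives little square-planar CFSE advantage, so four ligands adopt the sterically favoured tetrahedral geometry. → tetrahedral.

[Co(NCS)4]^2-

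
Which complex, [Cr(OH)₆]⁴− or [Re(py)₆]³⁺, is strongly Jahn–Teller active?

[Cr(OH)₆]⁴−

[Cr(OH)₆]⁴−: Each hydroxide is −1; balancing the −4 overall charge requires Cr(II). Cr sits in group 6, so the d-electron count is 6 − 2 = 4. Hydroxide is a weak-field ligand for a first-row metal, so the complex is high-spin. The t₂g³e_g¹ (high-spin) configuration has an unevenly filled e_g set; the Jahn–Teller theorem predicts a tetragonal distortion (typically axial elongation) to lift the degeneracy.
[Re(py)₆]³⁺: Summing ligand charges against the +3 overall charge gives an oxidation state of +3 for rhenium. Rhenium is a group-7 element; Re(III) is therefore d⁴. A 5d ion has a large Δₒ and is invariably low-spin. The d⁴ configuration leaves the e_g set evenly filled (or empty) — no strong Jahn–Teller driving force.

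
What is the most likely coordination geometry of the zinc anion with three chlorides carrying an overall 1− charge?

Each chloride is −1; balancing the −1 overall charge requires Zn(II).
Group 12 minus oxidation state 2 gives a d¹⁰ configuration.
Coordination number: 3.
Three ligands around a d¹⁰ centre minimise repulsion in a trigonal-planar arrangement.

trigonal planar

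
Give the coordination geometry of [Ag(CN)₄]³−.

tetrahedral

Summing ligand charges against the −3 overall charge gives an oxidation state of +1 for silver.
Group 11 minus oxidation state 1 gives a d¹⁰ configuration.
With 4 monodentate ligands the coordination number is 4.
A d¹⁰ ion has no crystal-field stabilisation preference between square planar and tetrahedral, so four ligands adopt the sterically favoured tetrahedral geometry.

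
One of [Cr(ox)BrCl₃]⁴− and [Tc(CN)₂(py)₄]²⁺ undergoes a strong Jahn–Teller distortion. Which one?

[Cr(ox)BrCl₃]⁴−

[Cr(ox)BrCl₃]⁴−: Ligand charges: each oxalate is −2; each bromide is −1; each chloride is −1. With an overall charge of −4 the chromium centre must be in the +2 oxidation state. Chromium is a group-6 element; Cr(II) is therefore d⁴. Bromide, chloride, and oxalate are weak-field ligands for a first-row metal, so the complex is high-spin. The t₂g³e_g¹ (high-spin) configuration has an unevenly filled e_g set; the Jahn–Teller theorem predicts a tetragonal distortion (typically axial elongation) to lift the degeneracy.
[Tc(CN)₂(py)₄]²⁺: Summing ligand charges against the +2 overall charge gives an oxidation state of +4 for technetium. Tc sits in group 7, so the d-electron count is 7 − 4 = 3. The d³ configuration leaves the e_g set evenly filled (or empty) — no strong Jahn–Teller driving force.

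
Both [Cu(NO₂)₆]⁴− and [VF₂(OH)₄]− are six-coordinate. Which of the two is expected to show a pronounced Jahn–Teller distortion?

[Cu(NO₂)₆]⁴−: Summing ligand charges against the −4 overall charge gives an oxidation state of +2 for copper. Group 11 minus oxidation state 2 gives a d⁹ configuration. The t₂g⁶e_g³ configuration has an unevenly filled e_g set; the Jahn–Teller theorem predicts a tetragonal distortion (typically axial elongation) to lift the degeneracy.
[VF₂(OH)₄]−: Each fluoride is −1; each hydroxide is −1; balancing the −1 overall charge requires V(V). V sits in group 5, so the d-electron count is 5 − 5 = 0. The d⁰ configuration leaves the e_g set evenly filled (or empty) — no strong Jahn–Teller driving force.

[Cu(NO₂)₆]⁴−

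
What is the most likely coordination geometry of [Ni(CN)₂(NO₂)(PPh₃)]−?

Ligand charges: each cyanide is −1; each nitro (N-bound nitrite) is −1; triphenylphosphine is neutral. With an overall charge of −1 the nickel centre must be in the +2 oxidation state.
Ni sits in group 10, so the d-electron count is 10 − 2 = 8.
With 4 monodentate ligands the coordination number is 4.
Cyanide, nitro (N-bound nitrite), and triphenylphosphine are strong-field ligands (high in the spectrochemical series).
A 3d d⁸ ion with strong-field ligands gains enough CFSE to favour square planar over tetrahedral.

square planar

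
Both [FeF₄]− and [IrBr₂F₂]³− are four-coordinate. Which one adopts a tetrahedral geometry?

For [FeF₄]−: Each fluoride is −1; balancing the −1 overall charge requires Fe(III). Fe sits in group 8, so the d-electron count is 8 − 3 = 5. A high-spin d⁵ ion has zero CFSE in either geometry, so four ligands adopt the sterically favoured tetrahedral geometry. → tetrahedral.
For [IrBr₂F₂]³−: Summing ligand charges against the −3 overall charge gives an oxidation state of +1 for iridium. Ir sits in group 9, so the d-electron count is 9 − 1 = 8. A 5d d⁸ ion has a large crystal-field splitting; square planar leaves the high-energy d_{x²−y²} orbital empty and maximises CFSE. → square planar.

[FeF₄]−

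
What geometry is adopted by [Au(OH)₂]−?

Each hydroxide is −1; balancing the −1 overall charge requires Au(I).
Group 11 minus oxidation state 1 gives a d¹⁰ configuration.
Coordination number: 2.
A d¹⁰ ion with only two ligands adopts a linear arrangement (sp hybridisation; no CFSE preference).

linear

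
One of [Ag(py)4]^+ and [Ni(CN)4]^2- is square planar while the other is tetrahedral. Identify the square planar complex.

[Ni(CN)4]^2-

For [Ag(py)4]^+: Summing ligand charges against the +1 overall charge gives an oxidation state of +1 for silver. Ag sits in group 11, so the d-electron count is 11 − 1 = 10. A d¹⁰ ion has no crystal-field stabilisation preference between square planar and tetrahedral, so four ligands adopt the sterically favoured tetrahedral geometry. → tetrahedral.
For [Ni(CN)4]^2-: Summing ligand charges against the −2 overall charge gives an oxidation state of +2 for nickel. Nickel is a group-10 element; Ni(II) is therefore d⁸. Cyanide is a strong-field ligand (high in the spectrochemical series). A 3d d⁸ ion with strong-field ligands gains enough CFSE to favour square planar over tetrahedral. → square planar.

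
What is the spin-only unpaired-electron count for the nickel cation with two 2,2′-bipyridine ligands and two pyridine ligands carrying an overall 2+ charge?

2 unpaired electrons

Ligand charges: 2,2′-bipyridine is neutral; pyridine is neutral. With an overall charge of +2 the nickel centre must be in the +2 oxidation state.
Ni sits in group 10, so the d-electron count is 10 − 2 = 8.
Counting donor atoms: 2×2,2′-bipyridine (bidentate) → 4 donors; 2×pyridine (monodentate) → 2 donors. Coordination number = 6.
In an octahedral field the d⁸ configuration is t₂g⁶e_g² (only one arrangement possible), giving 2 unpaired electrons.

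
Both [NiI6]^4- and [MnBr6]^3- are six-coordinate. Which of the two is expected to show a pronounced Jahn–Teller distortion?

[MnBr6]^3-

[NiI6]^4-: Each iodide is −1; balancing the −4 overall charge requires Ni(II). Group 10 minus oxidation state 2 gives a d⁸ configuration. The d⁸ configuration leaves the e_g set evenly filled (or empty) — no strong Jahn–Teller driving force.
[MnBr6]^3-: Each bromide is −1; balancing the −3 overall charge requires Mn(III). Group 7 minus oxidation state 3 gives a d⁴ configuration. Bromide is a weak-field ligand for a first-row metal, so the complex is high-spin. The t₂g³e_g¹ (high-spin) configuration has an unevenly filled e_g set; the Jahn–Teller theorem predicts a tetragonal distortion (typically axial elongation) to lift the degeneracy.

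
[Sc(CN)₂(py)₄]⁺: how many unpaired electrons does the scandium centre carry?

Ligand charges: each cyanide is −1; pyridine is neutral. With an overall charge of +1 the scandium centre must be in the +3 oxidation state.
Group 3 minus oxidation state 3 gives a d⁰ configuration.
In an octahedral field the d⁰ configuration is t₂g⁰e_g⁰, giving 0 unpaired electrons.

0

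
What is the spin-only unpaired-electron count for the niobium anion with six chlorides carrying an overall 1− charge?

0

Ligand charges: each chloride is −1. With an overall charge of −1 the niobium centre must be in the +5 oxidation state.
Nb sits in group 5, so the d-electron count is 5 − 5 = 0.
In an octahedral field the d⁰ configuration is t₂g⁰e_g⁰, giving 0 unpaired electrons.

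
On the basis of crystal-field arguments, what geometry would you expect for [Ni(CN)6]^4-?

octahedral

Ligand charges: each cyanide is −1. With an overall charge of −4 the nickel centre must be in the +2 oxidation state.
Group 10 minus oxidation state 2 gives a d⁸ configuration.
With 6 monodentate ligands the coordination number is 6.
Six donors around a single metal centre give an octahedral coordination sphere.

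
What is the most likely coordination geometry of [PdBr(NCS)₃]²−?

Summing ligand charges against the −2 overall charge gives an oxidation state of +2 for palladium.
Group 10 minus oxidation state 2 gives a d⁸ configuration.
With 4 monodentate ligands the coordination number is 4.
A 4d d⁸ ion has a large crystal-field splitting; square planar leaves the high-energy d_{x²−y²} orbital empty and maximises CFSE.

square planar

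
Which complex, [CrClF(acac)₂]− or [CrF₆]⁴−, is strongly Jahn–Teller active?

[CrClF(acac)₂]−: Each chloride is −1; each fluoride is −1; each acetylacetonate is −1; balancing the −1 overall charge requires Cr(III). Chromium is a group-6 element; Cr(III) is therefore d³. The d³ configuration leaves the e_g set evenly filled (or empty) — no strong Jahn–Teller driving force.
[CrF₆]⁴−: Each fluoride is −1; balancing the −4 overall charge requires Cr(II). Cr sits in group 6, so the d-electron count is 6 − 2 = 4. Fluoride is a weak-field ligand for a first-row metal, so the complex is high-spin. The t₂g³e_g¹ (high-spin) configuration has an unevenly filled e_g set; the Jahn–Teller theorem predicts a tetragonal distortion (typically axial elongation) to lift the degeneracy.

[CrF₆]⁴−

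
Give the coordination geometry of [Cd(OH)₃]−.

Each hydroxide is −1; balancing the −1 overall charge requires Cd(II).
Cd sits in group 12, so the d-electron count is 12 − 2 = 10.
Coordination number: 3.
Three ligands around a d¹⁰ centre minimise repulsion in a trigonal-planar arrangement.

trigonal planar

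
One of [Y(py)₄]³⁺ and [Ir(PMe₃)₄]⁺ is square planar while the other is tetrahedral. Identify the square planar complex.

[Ir(PMe₃)₄]⁺

For [Y(py)₄]³⁺: Ligand charges: pyridine is neutral. With an overall charge of +3 the yttrium centre must be in the +3 oxidation state. Y sits in group 3, so the d-electron count is 3 − 3 = 0. A d⁰ ion has no crystal-field stabilisation preference between square planar and tetrahedral, so four ligands adopt the sterically favoured tetrahedral geometry. → tetrahedral.
For [Ir(PMe₃)₄]⁺: Summing ligand charges against the +1 overall charge gives an oxidation state of +1 for iridium. Group 9 minus oxidation state 1 gives a d⁸ configuration. A 5d d⁸ ion has a large crystal-field splitting; square planar leaves the high-energy d_{x²−y²} orbital empty and maximises CFSE. → square planar.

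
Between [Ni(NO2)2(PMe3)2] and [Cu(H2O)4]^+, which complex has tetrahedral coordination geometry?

[Cu(H2O)4]^+

For [Ni(NO2)2(PMe3)2]: Ligand charges: each nitro (N-bound nitrite) is −1; trimethylphosphine is neutral. With an overall charge of 0 the nickel centre must be in the +2 oxidation state. Group 10 minus oxidation state 2 gives a d⁸ configuration. Nitro (N-bound nitrite) and trimethylphosphine are strong-field ligands (high in the spectrochemical series). A 3d d⁸ ion with strong-field ligands gains enough CFSE to favour square planar over tetrahedral. → square planar.
For [Cu(H2O)4]^+: Summing ligand charges against the +1 overall charge gives an oxidation state of +1 for copper. Group 11 minus oxidation state 1 gives a d¹⁰ configuration. A d¹⁰ ion has no crystal-field stabilisation preference between square planar and tetrahedral, so four ligands adopt the sterically favoured tetrahedral geometry. → tetrahedral.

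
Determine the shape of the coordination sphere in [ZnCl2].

linear

Summing ligand charges against the 0 overall charge gives an oxidation state of +2 for zinc.
Zinc is a group-12 element; Zn(II) is therefore d¹⁰.
Coordination number: 2.
A d¹⁰ ion with only two ligands adopts a linear arrangement (sp hybridisation; no CFSE preference).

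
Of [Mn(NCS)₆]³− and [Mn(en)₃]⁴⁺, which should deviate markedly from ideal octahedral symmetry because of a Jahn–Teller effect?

[Mn(NCS)₆]³−

[Mn(NCS)₆]³−: Summing ligand charges against the −3 overall charge gives an oxidation state of +3 for manganese. Mn sits in group 7, so the d-electron count is 7 − 3 = 4. Isothiocyanate is a weak-field ligand for a first-row metal, so the complex is high-spin. The t₂g³e_g¹ (high-spin) configuration has an unevenly filled e_g set; the Jahn–Teller theorem predicts a tetragonal distortion (typically axial elongation) to lift the degeneracy.
[Mn(en)₃]⁴⁺: Ethylenediamine is neutral; balancing the +4 overall charge requires Mn(IV). Group 7 minus oxidation state 4 gives a d³ configuration. The d³ configuration leaves the e_g set evenly filled (or empty) — no strong Jahn–Teller driving force.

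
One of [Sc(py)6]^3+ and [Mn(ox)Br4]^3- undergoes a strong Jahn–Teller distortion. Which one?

[Mn(ox)Br4]^3-

[Sc(py)6]^3+: Ligand charges: pyridine is neutral. With an overall charge of +3 the scandium centre must be in the +3 oxidation state. Sc sits in group 3, so the d-electron count is 3 − 3 = 0. The d⁰ configuration leaves the e_g set evenly filled (or empty) — no strong Jahn–Teller driving force.
[Mn(ox)Br4]^3-: Each oxalate is −2; each bromide is −1; balancing the −3 overall charge requires Mn(III). Group 7 minus oxidation state 3 gives a d⁴ configuration. Bromide and oxalate are weak-field ligands for a first-row metal, so the complex is high-spin. The t₂g³e_g¹ (high-spin) configuration has an unevenly filled e_g set; the Jahn–Teller theorem predicts a tetragonal distortion (typically axial elongation) to lift the degeneracy.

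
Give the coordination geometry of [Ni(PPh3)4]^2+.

Ligand charges: triphenylphosphine is neutral. With an overall charge of +2 the nickel centre must be in the +2 oxidation state.
Ni sits in group 10, so the d-electron count is 10 − 2 = 8.
With 4 monodentate ligands the coordination number is 4.
Triphenylphosphine is a strong-field ligand (high in the spectrochemical series).
A 3d d⁸ ion with strong-field ligands gains enough CFSE to favour square planar over tetrahedral.

square planar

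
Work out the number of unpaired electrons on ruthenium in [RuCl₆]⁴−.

0

Summing ligand charges against the −4 overall charge gives an oxidation state of +2 for ruthenium.
Ru sits in group 8, so the d-electron count is 8 − 2 = 6.
The spin state decides the count: a 4d ion has a large Δₒ and is invariably low-spin.
An octahedral low-spin d⁶ ion is t₂g⁶e_g⁰, giving 0 unpaired electrons.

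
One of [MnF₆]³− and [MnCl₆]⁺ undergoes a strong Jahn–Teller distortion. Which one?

[MnF₆]³−: Each fluoride is −1; balancing the −3 overall charge requires Mn(III). Manganese is a group-7 element; Mn(III) is therefore d⁴. Fluoride is a weak-field ligand for a first-row metal, so the complex is high-spin. The t₂g³e_g¹ (high-spin) configuration has an unevenly filled e_g set; the Jahn–Teller theorem predicts a tetragonal distortion (typically axial elongation) to lift the degeneracy.
[MnCl₆]⁺: Each chloride is −1; balancing the +1 overall charge requires Mn(VII). Mn sits in group 7, so the d-electron count is 7 − 7 = 0. The d⁰ configuration leaves the e_g set evenly filled (or empty) — no strong Jahn–Teller driving force.

[MnF₆]³−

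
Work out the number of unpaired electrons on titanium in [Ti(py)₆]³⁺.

1 unpaired electron

Ligand charges: pyridine is neutral. With an overall charge of +3 the titanium centre must be in the +3 oxidation state.
Group 4 minus oxidation state 3 gives a d¹ configuration.
In an octahedral field the d¹ configuration is t₂g¹e_g⁰ (only one arrangement possible), giving 1 unpaired electron.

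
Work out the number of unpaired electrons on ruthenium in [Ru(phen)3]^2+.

0 unpaired electrons

1,10-phenanthroline is neutral; balancing the +2 overall charge requires Ru(II).
Group 8 minus oxidation state 2 gives a d⁶ configuration.
Counting donor atoms: 3×1,10-phenanthroline (bidentate) → 6 donors. Coordination number = 6.
The spin state decides the count: a 4d ion has a large Δₒ and is invariably low-spin.
An octahedral low-spin d⁶ ion is t₂g⁶e_g⁰, giving 0 unpaired electrons.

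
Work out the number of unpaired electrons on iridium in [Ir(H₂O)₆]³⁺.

Summing ligand charges against the +3 overall charge gives an oxidation state of +3 for iridium.
Group 9 minus oxidation state 3 gives a d⁶ configuration.
The spin state decides the count: a 5d ion has a large Δₒ and is invariably low-spin.
An octahedral low-spin d⁶ ion is t₂g⁶e_g⁰, giving 0 unpaired electrons.

0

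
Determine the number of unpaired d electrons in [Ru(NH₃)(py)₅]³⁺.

1

Ammonia is neutral; pyridine is neutral; balancing the +3 overall charge requires Ru(III).
Ruthenium is a group-8 element; Ru(III) is therefore d⁵.
The spin state decides the count: a 4d ion has a large Δₒ and is invariably low-spin.
An octahedral low-spin d⁵ ion is t₂g⁵e_g⁰, giving 1 unpaired electron.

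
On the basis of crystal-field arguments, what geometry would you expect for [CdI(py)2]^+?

trigonal planar

Ligand charges: each iodide is −1; pyridine is neutral. With an overall charge of +1 the cadmium centre must be in the +2 oxidation state.
Cd sits in group 12, so the d-electron count is 12 − 2 = 10.
Coordination number: 3.
Three ligands around a d¹⁰ centre minimise repulsion in a trigonal-planar arrangement.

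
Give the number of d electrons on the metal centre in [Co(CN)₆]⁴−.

d7

Each cyanide is −1; balancing the −4 overall charge requires Co(II).
Group 9 minus oxidation state 2 gives a d⁷ configuration.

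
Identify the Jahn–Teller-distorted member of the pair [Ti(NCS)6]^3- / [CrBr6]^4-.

[Ti(NCS)6]^3-: Each isothiocyanate is −1; balancing the −3 overall charge requires Ti(III). Group 4 minus oxidation state 3 gives a d¹ configuration. The d¹ configuration leaves the e_g set evenly filled (or empty) — no strong Jahn–Teller driving force.
[CrBr6]^4-: Summing ligand charges against the −4 overall charge gives an oxidation state of +2 for chromium. Group 6 minus oxidation state 2 gives a d⁴ configuration. Bromide is a weak-field ligand for a first-row metal, so the complex is high-spin. The t₂g³e_g¹ (high-spin) configuration has an unevenly filled e_g set; the Jahn–Teller theorem predicts a tetragonal distortion (typically axial elongation) to lift the degeneracy.

[CrBr6]^4-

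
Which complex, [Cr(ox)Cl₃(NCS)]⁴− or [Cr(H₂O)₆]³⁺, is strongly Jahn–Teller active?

[Cr(ox)Cl₃(NCS)]⁴−: Each oxalate is −2; each chloride is −1; each isothiocyanate is −1; balancing the −4 overall charge requires Cr(II). Chromium is a group-6 element; Cr(II) is therefore d⁴. Chloride, isothiocyanate, and oxalate are weak-field ligands for a first-row metal, so the complex is high-spin. The t₂g³e_g¹ (high-spin) configuration has an unevenly filled e_g set; the Jahn–Teller theorem predicts a tetragonal distortion (typically axial elongation) to lift the degeneracy.
[Cr(H₂O)₆]³⁺: Summing ligand charges against the +3 overall charge gives an oxidation state of +3 for chromium. Chromium is a group-6 element; Cr(III) is therefore d³. The d³ configuration leaves the e_g set evenly filled (or empty) — no strong Jahn–Teller driving force.

[Cr(ox)Cl₃(NCS)]⁴−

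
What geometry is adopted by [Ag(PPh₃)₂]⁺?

linear

Ligand charges: triphenylphosphine is neutral. With an overall charge of +1 the silver centre must be in the +1 oxidation state.
Silver is a group-11 element; Ag(I) is therefore d¹⁰.
With 2 monodentate ligands the coordination number is 2.
A d¹⁰ ion with only two ligands adopts a linear arrangement (sp hybridisation; no CFSE preference).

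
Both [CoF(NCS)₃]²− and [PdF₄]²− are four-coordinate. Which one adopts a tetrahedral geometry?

For [CoF(NCS)₃]²−: Summing ligand charges against the −2 overall charge gives an oxidation state of +2 for cobalt. Group 9 minus oxidation state 2 gives a d⁷ configuration. For a high-spin 3d d⁷ ion with weak-field ligands the small Δₜ gives little square-planar CFSE advantage, so four ligands adopt the sterically favoured tetrahedral geometry. → tetrahedral.
For [PdF₄]²−: Ligand charges: each fluoride is −1. With an overall charge of −2 the palladium centre must be in the +2 oxidation state. Group 10 minus oxidation state 2 gives a d⁸ configuration. A 4d d⁸ ion has a large crystal-field splitting; square planar leaves the high-energy d_{x²−y²} orbital empty and maximises CFSE. → square planar.

[CoF(NCS)₃]²−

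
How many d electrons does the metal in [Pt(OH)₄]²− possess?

d⁸

Summing ligand charges against the −2 overall charge gives an oxidation state of +2 for platinum.
Group 10 minus oxidation state 2 gives a d⁸ configuration.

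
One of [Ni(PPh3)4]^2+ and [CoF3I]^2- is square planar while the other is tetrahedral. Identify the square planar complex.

[Ni(PPh3)4]^2+

For [Ni(PPh3)4]^2+: Ligand charges: triphenylphosphine is neutral. With an overall charge of +2 the nickel centre must be in the +2 oxidation state. Ni sits in group 10, so the d-electron count is 10 − 2 = 8. Triphenylphosphine is a strong-field ligand (high in the spectrochemical series). A 3d d⁸ ion with strong-field ligands gains enough CFSE to favour square planar over tetrahedral. → square planar.
For [CoF3I]^2-: Each fluoride is −1; each iodide is −1; balancing the −2 overall charge requires Co(II). Group 9 minus oxidation state 2 gives a d⁷ configuration. For a high-spin 3d d⁷ ion with weak-field ligands the small Δₜ gives little square-planar CFSE advantage, so four ligands adopt the sterically favoured tetrahedral geometry. → tetrahedral.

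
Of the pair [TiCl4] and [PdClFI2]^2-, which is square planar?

[PdClFI2]^2-

For [TiCl4]: Each chloride is −1; balancing the 0 overall charge requires Ti(IV). Ti sits in group 4, so the d-electron count is 4 − 4 = 0. A d⁰ ion has no crystal-field stabilisation preference between square planar and tetrahedral, so four ligands adopt the sterically favoured tetrahedral geometry. → tetrahedral.
For [PdClFI2]^2-: Summing ligand charges against the −2 overall charge gives an oxidation state of +2 for palladium. Group 10 minus oxidation state 2 gives a d⁸ configuration. A 4d d⁸ ion has a large crystal-field splitting; square planar leaves the high-energy d_{x²−y²} orbital empty and maximises CFSE. → square planar.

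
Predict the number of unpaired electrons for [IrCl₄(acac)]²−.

Each chloride is −1; each acetylacetonate is −1; balancing the −2 overall charge requires Ir(III).
Iridium is a group-9 element; Ir(III) is therefore d⁶.
Counting donor atoms: 4×chloride (monodentate) → 4 donors; 1×acetylacetonate (bidentate) → 2 donors. Coordination number = 6.
The spin state decides the count: a 5d ion has a large Δₒ and is invariably low-spin.
An octahedral low-spin d⁶ ion is t₂g⁶e_g⁰, giving 0 unpaired electrons.

0 unpaired electrons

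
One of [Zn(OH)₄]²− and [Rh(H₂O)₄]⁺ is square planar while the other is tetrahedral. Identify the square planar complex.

[Rh(H₂O)₄]⁺

For [Zn(OH)₄]²−: Ligand charges: each hydroxide is −1. With an overall charge of −2 the zinc centre must be in the +2 oxidation state. Group 12 minus oxidation state 2 gives a d¹⁰ configuration. A d¹⁰ ion has no crystal-field stabilisation preference between square planar and tetrahedral, so four ligands adopt the sterically favoured tetrahedral geometry. → tetrahedral.
For [Rh(H₂O)₄]⁺: Ligand charges: water is neutral. With an overall charge of +1 the rhodium centre must be in the +1 oxidation state. Group 9 minus oxidation state 1 gives a d⁸ configuration. A 4d d⁸ ion has a large crystal-field splitting; square planar leaves the high-energy d_{x²−y²} orbital empty and maximises CFSE. → square planar.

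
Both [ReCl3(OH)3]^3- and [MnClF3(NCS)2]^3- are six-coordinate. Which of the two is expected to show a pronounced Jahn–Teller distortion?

[ReCl3(OH)3]^3-: Ligand charges: each chloride is −1; each hydroxide is −1. With an overall charge of −3 the rhenium centre must be in the +3 oxidation state. Group 7 minus oxidation state 3 gives a d⁴ configuration. A 5d ion has a large Δₒ and is invariably low-spin. The d⁴ configuration leaves the e_g set evenly filled (or empty) — no strong Jahn–Teller driving force.
[MnClF3(NCS)2]^3-: Summing ligand charges against the −3 overall charge gives an oxidation state of +3 for manganese. Group 7 minus oxidation state 3 gives a d⁴ configuration. Chloride, fluoride, and isothiocyanate are weak-field ligands for a first-row metal, so the complex is high-spin. The t₂g³e_g¹ (high-spin) configuration has an unevenly filled e_g set; the Jahn–Teller theorem predicts a tetragonal distortion (typically axial elongation) to lift the degeneracy.

[MnClF3(NCS)2]^3-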